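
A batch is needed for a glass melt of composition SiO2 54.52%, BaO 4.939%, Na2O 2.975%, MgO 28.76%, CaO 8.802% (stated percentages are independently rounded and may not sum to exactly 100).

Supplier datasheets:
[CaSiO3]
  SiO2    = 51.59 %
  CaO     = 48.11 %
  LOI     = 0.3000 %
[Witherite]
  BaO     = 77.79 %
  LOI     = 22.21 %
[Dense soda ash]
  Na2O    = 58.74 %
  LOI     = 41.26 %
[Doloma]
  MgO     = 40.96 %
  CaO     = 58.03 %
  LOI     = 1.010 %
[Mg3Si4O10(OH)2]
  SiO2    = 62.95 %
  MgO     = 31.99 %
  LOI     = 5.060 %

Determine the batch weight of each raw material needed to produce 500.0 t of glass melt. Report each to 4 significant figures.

Batch per 500.0 t glass melt:
  CaSiO3: 42.87 t
  Witherite: 31.75 t
  Dense soda ash: 25.32 t
  Doloma: 40.30 t
  Mg3Si4O10(OH)2: 397.9 t
Total batch = 538.1 t; LOI loss = 38.17 t; yield = 92.91%

Working values are displayed with 4-significant-figure rounding across the worked steps. All internal work carries exact precision throughout. Every reported result is rounded once only; derived quantities are carried from the batch weights on 500.0 t of glass at exact precision (five oxide percentages, the yield, net glass mass, LOI, totals), as written in problem or answer.
The oxide mass targets at 500.0 t glass melt:
  SiO2: 54.52% × 500.0 = 272.6 t
  BaO: 4.939% × 500.0 = 24.70 t
  Na2O: 2.975% × 500.0 = 14.88 t
  MgO: 28.76% × 500.0 = 143.8 t
  CaO: 8.802% × 500.0 = 44.01 t
Mass-balance tally per oxide on the weights just shown, under the basis named above (oxide sums agree with the targets modulo rounding of the values):
  SiO2: 42.87·0.5159 + 397.9·0.6295 = 272.6 t (target 272.6 t)
  BaO: 31.75·0.7779 = 24.70 t (target 24.70 t)
  Na2O: 25.32·0.5874 = 14.87 t (target 14.88 t)
  MgO: 40.30·0.4096 + 397.9·0.3199 = 143.8 t (target 143.8 t)
  CaO: 42.87·0.4811 + 40.30·0.5803 = 44.01 t (target 44.01 t)
Glass mass check: batch total minus LOI = 500.0 t (oxide target masses add up to 500.0 t; against the stated basis, 500.0 t — deltas are rounding alone).
Batch grand total — Σ batch = 538.1 t; Σ batch·LOI gives LOI loss = 38.17 t; glass ÷ batch gives a yield of 92.91%.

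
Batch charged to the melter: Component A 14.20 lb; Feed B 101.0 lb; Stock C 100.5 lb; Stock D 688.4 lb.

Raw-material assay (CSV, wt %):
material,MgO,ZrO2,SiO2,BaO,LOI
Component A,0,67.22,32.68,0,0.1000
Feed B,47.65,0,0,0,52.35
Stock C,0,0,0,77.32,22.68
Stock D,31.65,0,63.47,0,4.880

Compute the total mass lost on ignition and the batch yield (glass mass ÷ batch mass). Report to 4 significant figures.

LOI loss = 109.3 lb; glass = 794.8 lb; yield = 87.91%

Working values are printed, with 4-significant-figure rounding, in the working. Every computation keeps full precision at every stage; exactly one rounding is applied to every reported value. The derived quantities, including glass mass, ignition loss, totals, four oxide percentages, yield, are computed from the batch weights on 794.8 lb of glass in full precision, exactly as shown in the problem or answer text.
Per-material ignition loss:
  Component A: 14.20 × 0.001000 = 0.01420 lb
  Feed B: 101.0 × 0.5235 = 52.87 lb
  Stock C: 100.5 × 0.2268 = 22.79 lb
  Stock D: 688.4 × 0.04880 = 33.59 lb
Total LOI = 109.3 lb
Glass = batch − LOI = 904.1 − 109.3 = 794.8 lb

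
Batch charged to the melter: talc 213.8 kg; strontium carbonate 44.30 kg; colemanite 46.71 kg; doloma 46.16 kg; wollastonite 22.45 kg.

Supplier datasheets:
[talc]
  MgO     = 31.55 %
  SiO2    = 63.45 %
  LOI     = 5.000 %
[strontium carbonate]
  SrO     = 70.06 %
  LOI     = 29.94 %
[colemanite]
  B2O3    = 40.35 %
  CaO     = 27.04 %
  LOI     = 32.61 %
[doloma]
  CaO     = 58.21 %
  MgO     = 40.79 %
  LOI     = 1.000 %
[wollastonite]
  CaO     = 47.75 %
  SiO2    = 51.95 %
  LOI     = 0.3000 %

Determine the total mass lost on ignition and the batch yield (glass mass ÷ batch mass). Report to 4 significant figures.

Values along the way appear rounded to four significant digits alongside each step — full float precision is held end to end. A single rounding produces each reported value — the derived quantities are rebuilt starting from the weights per 333.7 kg of glass at full precision (the five compositions, LOI, the totals, the yield, net glass mass), as they appear in the problem or answer text.
LOI of each material in turn:
  talc: 213.8 × 0.05000 = 10.69 kg
  strontium carbonate: 44.30 × 0.2994 = 13.26 kg
  colemanite: 46.71 × 0.3261 = 15.23 kg
  doloma: 46.16 × 0.01000 = 0.4616 kg
  wollastonite: 22.45 × 0.003000 = 0.06735 kg
Total LOI = 39.71 kg
Glass = batch − LOI = 373.4 − 39.71 = 333.7 kg

LOI loss = 39.71 kg; glass = 333.7 kg; yield = 89.36%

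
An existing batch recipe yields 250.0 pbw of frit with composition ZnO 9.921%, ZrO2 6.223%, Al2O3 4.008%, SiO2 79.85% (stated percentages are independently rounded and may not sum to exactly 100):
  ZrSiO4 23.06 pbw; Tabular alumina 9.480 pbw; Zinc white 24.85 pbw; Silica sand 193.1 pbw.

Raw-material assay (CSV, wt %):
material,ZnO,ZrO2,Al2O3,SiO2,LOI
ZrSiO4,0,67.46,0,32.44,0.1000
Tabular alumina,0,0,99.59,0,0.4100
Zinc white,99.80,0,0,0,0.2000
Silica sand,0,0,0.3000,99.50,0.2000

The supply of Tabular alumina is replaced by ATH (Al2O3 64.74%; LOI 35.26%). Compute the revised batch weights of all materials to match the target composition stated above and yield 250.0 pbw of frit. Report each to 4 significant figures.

Revised batch per 250.0 pbw frit:
  ZrSiO4: 23.06 pbw
  ATH: 14.58 pbw
  Zinc white: 24.85 pbw
  Silica sand: 193.1 pbw
Total batch = 255.6 pbw; LOI loss = 5.600 pbw

In-progress results are rounded to 4 significant digits when quoted — every computation runs at full float precision throughout — every reported number sees exactly one rounding — all derived quantities, including yield, LOI, four oxide percentages, glass mass, the totals, are re-derived from the batch weights on 250.0 pbw of glass at full precision exactly as printed in either problem or answer.
Per-oxide target masses for 250.0 pbw frit:
  ZnO: 9.921% × 250.0 = 24.80 pbw
  ZrO2: 6.223% × 250.0 = 15.56 pbw
  Al2O3: 4.008% × 250.0 = 10.02 pbw
  SiO2: 79.85% × 250.0 = 199.6 pbw
Checking each oxide sum using the reported weights, relative to the basis at hand (summed amounts equal target values inside rounding margins):
  ZnO: 24.85·0.9980 = 24.80 pbw (target 24.80 pbw)
  ZrO2: 23.06·0.6746 = 15.56 pbw (target 15.56 pbw)
  Al2O3: 14.58·0.6474 + 193.1·0.003000 = 10.02 pbw (target 10.02 pbw)
  SiO2: 23.06·0.3244 + 193.1·0.9950 = 199.6 pbw (target 199.6 pbw)
Glass-mass sanity pass: batch total minus LOI = 250.0 pbw (the Σ of target masses is 250.0 pbw; stated basis 250.0 pbw — a pure rounding effect).
Batch grand total — Σ batch = 255.6 pbw; loss to ignition Σ batch·LOI = 5.600 pbw; the yield ratio, glass ÷ batch: 97.81%.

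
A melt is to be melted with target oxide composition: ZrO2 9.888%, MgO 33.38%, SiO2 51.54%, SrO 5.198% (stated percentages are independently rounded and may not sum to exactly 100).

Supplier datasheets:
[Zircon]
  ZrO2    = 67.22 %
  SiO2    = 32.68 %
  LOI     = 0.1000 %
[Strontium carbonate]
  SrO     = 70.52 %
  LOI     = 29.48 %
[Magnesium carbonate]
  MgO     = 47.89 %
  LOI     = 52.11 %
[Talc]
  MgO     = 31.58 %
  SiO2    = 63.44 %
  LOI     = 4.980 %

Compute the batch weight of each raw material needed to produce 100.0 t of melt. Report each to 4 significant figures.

Each numeric step holds full precision throughout — working values are printed, rounded to four significant digits, across the worked steps — a single rounding yields each reported number; all derived quantities, which include LOI, yield, totals, net glass mass, four oxide percentages, are computed at full precision, as written in question or answer, using the weight values per 100.0 t of glass.
The oxide mass targets at 100.0 t melt:
  ZrO2: 9.888% × 100.0 = 9.888 t
  MgO: 33.38% × 100.0 = 33.38 t
  SiO2: 51.54% × 100.0 = 51.54 t
  SrO: 5.198% × 100.0 = 5.198 t
Balance tally, oxide-wise, per the reported batch figures, at the basis given (oxide sums agree with the targets up to rounding of the answer):
  ZrO2: 14.71·0.6722 = 9.888 t (target 9.888 t)
  MgO: 21.12·0.4789 + 73.66·0.3158 = 33.38 t (target 33.38 t)
  SiO2: 14.71·0.3268 + 73.66·0.6344 = 51.54 t (target 51.54 t)
  SrO: 7.371·0.7052 = 5.198 t (target 5.198 t)
Glass mass check: Σ batch − LOI loss = 100.0 t (the targets, summed, come to 100.0 t; with the basis standing at 100.0 t — a pure rounding effect).
Summing the batch: Σ batch = 116.9 t; ignition loss, Σ(batch × LOI) = 16.86 t; yield, glass over the total, = 85.57%.

Batch per 100.0 t melt:
  Zircon: 14.71 t
  Strontium carbonate: 7.371 t
  Magnesium carbonate: 21.12 t
  Talc: 73.66 t
Total batch = 116.9 t; LOI loss = 16.86 t; yield = 85.57%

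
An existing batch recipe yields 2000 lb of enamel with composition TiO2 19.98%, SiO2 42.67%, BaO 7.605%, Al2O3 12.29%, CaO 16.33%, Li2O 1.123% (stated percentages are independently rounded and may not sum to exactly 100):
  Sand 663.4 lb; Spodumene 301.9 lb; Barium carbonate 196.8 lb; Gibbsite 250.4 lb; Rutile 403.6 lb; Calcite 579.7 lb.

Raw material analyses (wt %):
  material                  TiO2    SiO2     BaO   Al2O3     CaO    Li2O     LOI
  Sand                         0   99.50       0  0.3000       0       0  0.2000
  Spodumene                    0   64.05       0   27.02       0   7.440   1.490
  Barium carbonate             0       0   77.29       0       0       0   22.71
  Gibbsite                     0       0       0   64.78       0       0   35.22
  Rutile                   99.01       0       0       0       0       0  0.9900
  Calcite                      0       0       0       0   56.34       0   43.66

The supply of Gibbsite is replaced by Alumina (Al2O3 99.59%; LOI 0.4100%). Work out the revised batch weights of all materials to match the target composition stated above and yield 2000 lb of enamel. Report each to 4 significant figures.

Intermediates are displayed rounded to four significant digits between the steps — all internal work maintains full precision at every stage. A single rounding produces every reported value. Derived quantities are recomputed at full float precision (the six compositions, net glass mass, LOI, the totals, the yield) from the batch weights per 2000 lb of glass as written in problem or answer.
Oxide-by-oxide targets in 2000 lb enamel:
  TiO2: 19.98% × 2000 = 399.6 lb
  SiO2: 42.67% × 2000 = 853.4 lb
  BaO: 7.605% × 2000 = 152.1 lb
  Al2O3: 12.29% × 2000 = 245.8 lb
  CaO: 16.33% × 2000 = 326.6 lb
  Li2O: 1.123% × 2000 = 22.46 lb
Mass-balance tally per oxide from the weights as reported, versus the basis set out (sum by sum, the targets are met net of answer rounding effects):
  TiO2: 403.6·0.9901 = 399.6 lb (target 399.6 lb)
  SiO2: 663.4·0.9950 + 301.9·0.6405 = 853.4 lb (target 853.4 lb)
  BaO: 196.8·0.7729 = 152.1 lb (target 152.1 lb)
  Al2O3: 663.4·0.003000 + 301.9·0.2702 + 162.9·0.9959 = 245.8 lb (target 245.8 lb)
  CaO: 579.7·0.5634 = 326.6 lb (target 326.6 lb)
  Li2O: 301.9·0.07440 = 22.46 lb (target 22.46 lb)
Glass-mass closure: total charge less LOI = 2000 lb (the Σ of target masses is 2000 lb; against the stated basis, 2000 lb — differing by rounding only).
Batch total: Σ batch = 2308 lb; the LOI term Σ batch·LOI equals 308.3 lb; glass ÷ batch gives a yield of 86.64%.

Revised batch per 2000 lb enamel:
  Sand: 663.4 lb
  Spodumene: 301.9 lb
  Barium carbonate: 196.8 lb
  Alumina: 162.9 lb
  Rutile: 403.6 lb
  Calcite: 579.7 lb
Total batch = 2308 lb; LOI loss = 308.3 lb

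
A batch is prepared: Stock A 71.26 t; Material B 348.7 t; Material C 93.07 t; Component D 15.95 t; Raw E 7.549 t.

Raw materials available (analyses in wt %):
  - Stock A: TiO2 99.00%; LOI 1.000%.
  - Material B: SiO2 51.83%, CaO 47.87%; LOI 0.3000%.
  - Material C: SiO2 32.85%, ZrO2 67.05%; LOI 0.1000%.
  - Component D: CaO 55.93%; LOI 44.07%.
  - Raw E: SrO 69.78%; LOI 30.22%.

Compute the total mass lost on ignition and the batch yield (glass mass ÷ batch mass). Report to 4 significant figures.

Full precision is held from first step to last; intermediates are printed, rounded to 4 significant digits, alongside each step. Every reported figure takes a single rounding — derived quantities, which include five oxide percentages, yield, the totals, glass mass, LOI, are computed in exact precision, exactly as shown in problem or answer, from the weighed amounts on 525.4 t of glass.
Per-material ignition loss:
  Stock A: 71.26 × 0.01000 = 0.7126 t
  Material B: 348.7 × 0.003000 = 1.046 t
  Material C: 93.07 × 0.001000 = 0.09307 t
  Component D: 15.95 × 0.4407 = 7.029 t
  Raw E: 7.549 × 0.3022 = 2.281 t
Total LOI = 11.16 t
Glass = batch − LOI = 536.5 − 11.16 = 525.4 t

LOI loss = 11.16 t; glass = 525.4 t; yield = 97.92%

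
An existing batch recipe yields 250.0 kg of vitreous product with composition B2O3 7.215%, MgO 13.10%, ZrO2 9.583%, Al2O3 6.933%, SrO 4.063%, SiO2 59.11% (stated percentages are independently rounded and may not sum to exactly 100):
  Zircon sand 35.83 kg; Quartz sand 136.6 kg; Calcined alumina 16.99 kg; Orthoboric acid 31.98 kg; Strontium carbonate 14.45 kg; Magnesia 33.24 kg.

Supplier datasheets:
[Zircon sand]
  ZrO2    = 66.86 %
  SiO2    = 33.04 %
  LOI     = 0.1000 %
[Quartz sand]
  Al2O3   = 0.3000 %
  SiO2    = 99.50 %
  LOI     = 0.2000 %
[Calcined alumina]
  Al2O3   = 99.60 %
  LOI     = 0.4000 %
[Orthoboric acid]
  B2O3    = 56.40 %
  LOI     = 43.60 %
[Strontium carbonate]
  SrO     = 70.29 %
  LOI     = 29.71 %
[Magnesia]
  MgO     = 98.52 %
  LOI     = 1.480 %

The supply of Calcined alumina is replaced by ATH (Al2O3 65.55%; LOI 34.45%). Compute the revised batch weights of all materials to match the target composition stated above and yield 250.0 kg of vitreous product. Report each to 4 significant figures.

Revised batch per 250.0 kg vitreous product:
  Zircon sand: 35.83 kg
  Quartz sand: 136.6 kg
  ATH: 25.82 kg
  Orthoboric acid: 31.98 kg
  Strontium carbonate: 14.45 kg
  Magnesia: 33.24 kg
Total batch = 277.9 kg; LOI loss = 27.93 kg

Full precision is kept at all times — in-progress results are printed rounded off to 4 significant figures on the page. Each reported figure includes exactly one rounding; derived quantities, which include six oxide percentages, LOI, totals, net glass mass, yield, are computed in full float precision, as set out in either problem or answer, using the weight values per 250.0 kg of glass.
Target masses of each oxide per 250.0 kg vitreous product:
  B2O3: 7.215% × 250.0 = 18.04 kg
  MgO: 13.10% × 250.0 = 32.75 kg
  ZrO2: 9.583% × 250.0 = 23.96 kg
  Al2O3: 6.933% × 250.0 = 17.33 kg
  SrO: 4.063% × 250.0 = 10.16 kg
  SiO2: 59.11% × 250.0 = 147.8 kg
Sums-versus-targets review using the reported weights, per the basis as stated (sums match the target masses net of answer rounding effects):
  B2O3: 31.98·0.5640 = 18.04 kg (target 18.04 kg)
  MgO: 33.24·0.9852 = 32.75 kg (target 32.75 kg)
  ZrO2: 35.83·0.6686 = 23.96 kg (target 23.96 kg)
  Al2O3: 136.6·0.003000 + 25.82·0.6555 = 17.33 kg (target 17.33 kg)
  SrO: 14.45·0.7029 = 10.16 kg (target 10.16 kg)
  SiO2: 35.83·0.3304 + 136.6·0.9950 = 147.8 kg (target 147.8 kg)
Auditing the glass mass value: batch Σ − ignition loss = 250.0 kg (the targets, summed, come to 250.0 kg; versus the stated basis of 250.0 kg — differing by rounding only).
Total batch = Σ batch = 277.9 kg; LOI removed, Σ of batch·LOI: 27.93 kg; yield: glass divided by total = 89.95%.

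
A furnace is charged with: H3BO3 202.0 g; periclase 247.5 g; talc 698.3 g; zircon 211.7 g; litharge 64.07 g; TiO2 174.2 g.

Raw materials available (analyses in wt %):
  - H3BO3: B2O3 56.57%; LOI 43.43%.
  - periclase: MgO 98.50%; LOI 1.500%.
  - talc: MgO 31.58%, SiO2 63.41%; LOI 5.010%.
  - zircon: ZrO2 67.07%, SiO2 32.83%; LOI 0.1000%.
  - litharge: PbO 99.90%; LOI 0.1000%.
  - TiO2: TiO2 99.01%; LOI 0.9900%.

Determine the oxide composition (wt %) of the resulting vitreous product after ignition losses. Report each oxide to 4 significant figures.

Glass mass = 1469 g (batch 1598 − LOI 128.4).
Composition: TiO2 11.74%, MgO 31.60%, ZrO2 9.663%, SiO2 34.87%, PbO 4.356%, B2O3 7.777%

Every computation carries full precision from first step to last. Intermediates are displayed with 4-significant-digit rounding within the worked lines; each reported number is rounded just once — the derived quantities are computed from the weighed amounts at 1469 g of glass in full float precision (six oxide percentages, the yield, the totals, LOI, glass mass), as they appear in the question or the answer.
Per-oxide mass from batch:
  TiO2: 174.2·0.9901 = 172.5 g
  MgO: 247.5·0.9850 + 698.3·0.3158 = 464.3 g
  ZrO2: 211.7·0.6707 = 142.0 g
  SiO2: 698.3·0.6341 + 211.7·0.3283 = 512.3 g
  PbO: 64.07·0.9990 = 64.01 g
  B2O3: 202.0·0.5657 = 114.3 g
LOI: 202.0·0.4343 + 247.5·0.01500 + 698.3·0.05010 + 211.7·0.001000 + 64.07·0.001000 + 174.2·0.009900 = 128.4 g
Glass = total batch minus LOI = 1598 − 128.4 = 1469 g (= the summed oxide contributions)
each oxide over glass, ×100, is wt %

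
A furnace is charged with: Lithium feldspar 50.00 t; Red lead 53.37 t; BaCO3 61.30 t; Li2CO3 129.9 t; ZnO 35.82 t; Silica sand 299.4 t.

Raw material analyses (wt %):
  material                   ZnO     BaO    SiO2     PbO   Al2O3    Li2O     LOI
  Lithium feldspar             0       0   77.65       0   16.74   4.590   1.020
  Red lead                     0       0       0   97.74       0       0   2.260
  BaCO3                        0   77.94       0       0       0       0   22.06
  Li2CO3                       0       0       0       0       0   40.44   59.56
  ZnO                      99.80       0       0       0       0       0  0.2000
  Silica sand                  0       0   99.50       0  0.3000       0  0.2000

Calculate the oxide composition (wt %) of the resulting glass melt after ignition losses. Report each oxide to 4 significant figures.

Glass mass = 536.5 t (batch 629.8 − LOI 93.28).
Composition: ZnO 6.663%, BaO 8.905%, SiO2 62.76%, PbO 9.723%, Al2O3 1.727%, Li2O 10.22%

The intermediate values are displayed (rounded to four significant digits) between the steps. The whole derivation maintains full precision at each step — each reported figure is rounded just once; the derived quantities, which include glass mass, the totals, yield, LOI, six oxide percentages, are rebuilt in exact precision, exactly as shown in problem or answer, from the weighed amounts on 536.5 t of glass.
Oxide masses out of the charge:
  ZnO: 35.82·0.9980 = 35.75 t
  BaO: 61.30·0.7794 = 47.78 t
  SiO2: 50.00·0.7765 + 299.4·0.9950 = 336.7 t
  PbO: 53.37·0.9774 = 52.16 t
  Al2O3: 50.00·0.1674 + 299.4·0.003000 = 9.268 t
  Li2O: 50.00·0.04590 + 129.9·0.4044 = 54.83 t
LOI: 50.00·0.01020 + 53.37·0.02260 + 61.30·0.2206 + 129.9·0.5956 + 35.82·0.002000 + 299.4·0.002000 = 93.28 t
Resulting glass, batch − LOI: 629.8 − 93.28 = 536.5 t (= the summed oxide contributions)
percent share: oxide ÷ glass, ×100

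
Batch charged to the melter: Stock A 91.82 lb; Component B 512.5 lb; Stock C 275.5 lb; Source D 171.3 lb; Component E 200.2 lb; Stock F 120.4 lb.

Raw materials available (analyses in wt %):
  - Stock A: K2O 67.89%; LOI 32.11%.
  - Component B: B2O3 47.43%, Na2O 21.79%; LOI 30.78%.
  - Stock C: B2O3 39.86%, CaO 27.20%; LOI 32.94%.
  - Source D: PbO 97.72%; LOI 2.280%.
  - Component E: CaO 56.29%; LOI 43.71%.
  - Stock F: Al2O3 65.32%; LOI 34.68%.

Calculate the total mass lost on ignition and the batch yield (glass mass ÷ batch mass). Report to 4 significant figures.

LOI loss = 411.1 lb; glass = 960.6 lb; yield = 70.03%

In-progress results are displayed, rounded to 4 significant digits, at each printed step; all internal work keeps full float precision at all times. A single rounding produces each reported figure — all derived quantities (LOI, glass mass, the totals, yield, six oxide percentages) are carried at full precision from the weighed amounts at 960.6 lb of glass as they appear in the problem or answer text.
LOI of each material in turn:
  Stock A: 91.82 × 0.3211 = 29.48 lb
  Component B: 512.5 × 0.3078 = 157.7 lb
  Stock C: 275.5 × 0.3294 = 90.75 lb
  Source D: 171.3 × 0.02280 = 3.906 lb
  Component E: 200.2 × 0.4371 = 87.51 lb
  Stock F: 120.4 × 0.3468 = 41.75 lb
Total LOI = 411.1 lb
Glass = batch − LOI = 1372 − 411.1 = 960.6 lb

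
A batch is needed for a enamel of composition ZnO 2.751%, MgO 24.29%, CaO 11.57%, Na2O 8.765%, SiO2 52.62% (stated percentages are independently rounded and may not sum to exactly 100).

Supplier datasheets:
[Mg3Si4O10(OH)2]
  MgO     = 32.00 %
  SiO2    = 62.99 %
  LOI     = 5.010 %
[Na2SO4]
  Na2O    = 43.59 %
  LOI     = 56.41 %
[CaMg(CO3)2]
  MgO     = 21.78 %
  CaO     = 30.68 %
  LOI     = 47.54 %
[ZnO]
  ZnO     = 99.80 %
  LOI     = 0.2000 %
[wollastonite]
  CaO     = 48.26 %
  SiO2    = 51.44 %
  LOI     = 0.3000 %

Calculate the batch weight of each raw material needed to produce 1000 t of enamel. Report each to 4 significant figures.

Batch per 1000 t enamel:
  Mg3Si4O10(OH)2: 691.3 t
  Na2SO4: 201.1 t
  CaMg(CO3)2: 99.58 t
  ZnO: 27.57 t
  wollastonite: 176.4 t
Total batch = 1196 t; LOI loss = 196.0 t; yield = 83.61%

Full float precision is maintained from start to finish — in-progress results are printed, rounded to four significant figures, on the page; exactly one rounding lands on each reported number; the derived quantities, including the five compositions, ignition loss, the totals, net glass mass, the yield, are computed from the batch weights on 1000 t of glass in exact precision, as they appear in either problem or answer.
Per-oxide target masses for 1000 t enamel:
  ZnO: 2.751% × 1000 = 27.51 t
  MgO: 24.29% × 1000 = 242.9 t
  CaO: 11.57% × 1000 = 115.7 t
  Na2O: 8.765% × 1000 = 87.65 t
  SiO2: 52.62% × 1000 = 526.2 t
Balance tally, oxide-wise, using the reported weights, against the basis in use (summed amounts equal target values net of answer rounding effects):
  ZnO: 27.57·0.9980 = 27.51 t (target 27.51 t)
  MgO: 691.3·0.3200 + 99.58·0.2178 = 242.9 t (target 242.9 t)
  CaO: 99.58·0.3068 + 176.4·0.4826 = 115.7 t (target 115.7 t)
  Na2O: 201.1·0.4359 = 87.66 t (target 87.65 t)
  SiO2: 691.3·0.6299 + 176.4·0.5144 = 526.2 t (target 526.2 t)
Mass balance on the glass: Σ batch − LOI loss = 1000 t (oxide target masses add up to 1000 t; the stated basis being 1000 t — any gap is answer rounding).
Batch total: Σ batch = 1196 t; ignition loss, Σ(batch × LOI) = 196.0 t; the yield ratio, glass ÷ batch: 83.61%.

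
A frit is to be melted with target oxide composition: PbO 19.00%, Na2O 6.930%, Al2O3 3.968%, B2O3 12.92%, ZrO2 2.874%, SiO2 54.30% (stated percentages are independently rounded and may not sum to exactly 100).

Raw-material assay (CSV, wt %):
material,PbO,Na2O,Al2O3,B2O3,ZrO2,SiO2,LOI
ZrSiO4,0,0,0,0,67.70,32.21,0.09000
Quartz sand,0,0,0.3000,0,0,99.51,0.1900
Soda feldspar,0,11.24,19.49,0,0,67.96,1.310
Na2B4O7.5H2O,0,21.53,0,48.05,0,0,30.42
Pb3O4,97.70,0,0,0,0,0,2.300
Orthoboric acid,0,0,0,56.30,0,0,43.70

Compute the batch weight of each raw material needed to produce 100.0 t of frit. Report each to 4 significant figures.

Every computation maintains full float precision at every stage. Working values are shown (rounded to four significant digits) between the steps; each reported result sees exactly one rounding — the derived quantities (glass mass, the yield, the totals, the six compositions, LOI) are rebuilt in full precision using the weight values at 100.0 t of glass, exactly as printed in either problem or answer.
Oxide-by-oxide targets in 100.0 t frit:
  PbO: 19.00% × 100.0 = 19.00 t
  Na2O: 6.930% × 100.0 = 6.930 t
  Al2O3: 3.968% × 100.0 = 3.968 t
  B2O3: 12.92% × 100.0 = 12.92 t
  ZrO2: 2.874% × 100.0 = 2.874 t
  SiO2: 54.30% × 100.0 = 54.30 t
Oxide-by-oxide audit using the reported weights, against the basis in use (each sum matches its target mass exact up to rounding of places):
  PbO: 19.45·0.9770 = 19.00 t (target 19.00 t)
  Na2O: 19.75·0.1124 + 21.88·0.2153 = 6.931 t (target 6.930 t)
  Al2O3: 39.71·0.003000 + 19.75·0.1949 = 3.968 t (target 3.968 t)
  B2O3: 21.88·0.4805 + 4.276·0.5630 = 12.92 t (target 12.92 t)
  ZrO2: 4.245·0.6770 = 2.874 t (target 2.874 t)
  SiO2: 4.245·0.3221 + 39.71·0.9951 + 19.75·0.6796 = 54.30 t (target 54.30 t)
Glass-mass bookkeeping: whole batch net of LOI = 100.0 t (the Σ of target masses is 99.99 t; basis as stated: 100.0 t — rounding explains the deltas).
Batch grand total — Σ batch = 109.3 t; ignition loss, Σ(batch × LOI) = 9.310 t; yield = glass ÷ total batch = 91.48%.

Batch per 100.0 t frit:
  ZrSiO4: 4.245 t
  Quartz sand: 39.71 t
  Soda feldspar: 19.75 t
  Na2B4O7.5H2O: 21.88 t
  Pb3O4: 19.45 t
  Orthoboric acid: 4.276 t
Total batch = 109.3 t; LOI loss = 9.310 t; yield = 91.48%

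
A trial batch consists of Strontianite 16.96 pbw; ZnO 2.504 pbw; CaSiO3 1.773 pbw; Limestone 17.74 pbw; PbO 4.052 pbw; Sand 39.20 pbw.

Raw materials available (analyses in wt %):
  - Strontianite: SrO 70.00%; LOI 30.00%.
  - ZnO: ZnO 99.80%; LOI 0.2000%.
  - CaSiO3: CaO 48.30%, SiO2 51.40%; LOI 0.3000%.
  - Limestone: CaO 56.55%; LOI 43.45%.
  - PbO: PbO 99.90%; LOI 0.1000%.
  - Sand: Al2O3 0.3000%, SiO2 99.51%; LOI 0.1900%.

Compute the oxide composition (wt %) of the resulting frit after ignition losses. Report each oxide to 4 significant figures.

The working math holds full float precision at every stage; mid-chain values appear, with 4-significant-figure rounding, on the page. Every reported result takes exactly one rounding; derived quantities (the totals, LOI, the yield, glass mass, six oxide percentages) are carried in full precision starting from the weights at 69.34 pbw of glass as they appear in problem or answer.
Oxide-by-oxide delivered mass:
  Al2O3: 39.20·0.003000 = 0.1176 pbw
  ZnO: 2.504·0.9980 = 2.499 pbw
  PbO: 4.052·0.9990 = 4.048 pbw
  SrO: 16.96·0.7000 = 11.87 pbw
  CaO: 1.773·0.4830 + 17.74·0.5655 = 10.89 pbw
  SiO2: 1.773·0.5140 + 39.20·0.9951 = 39.92 pbw
LOI: 16.96·0.3000 + 2.504·0.002000 + 1.773·0.003000 + 17.74·0.4345 + 4.052·0.001000 + 39.20·0.001900 = 12.88 pbw
Glass = total batch minus LOI = 82.23 − 12.88 = 69.34 pbw (matching Σ of the oxides)
oxide / glass × 100 gives the wt %

Glass mass = 69.34 pbw (batch 82.23 − LOI 12.88).
Composition: Al2O3 0.1696%, ZnO 3.604%, PbO 5.837%, SrO 17.12%, CaO 15.70%, SiO2 57.57%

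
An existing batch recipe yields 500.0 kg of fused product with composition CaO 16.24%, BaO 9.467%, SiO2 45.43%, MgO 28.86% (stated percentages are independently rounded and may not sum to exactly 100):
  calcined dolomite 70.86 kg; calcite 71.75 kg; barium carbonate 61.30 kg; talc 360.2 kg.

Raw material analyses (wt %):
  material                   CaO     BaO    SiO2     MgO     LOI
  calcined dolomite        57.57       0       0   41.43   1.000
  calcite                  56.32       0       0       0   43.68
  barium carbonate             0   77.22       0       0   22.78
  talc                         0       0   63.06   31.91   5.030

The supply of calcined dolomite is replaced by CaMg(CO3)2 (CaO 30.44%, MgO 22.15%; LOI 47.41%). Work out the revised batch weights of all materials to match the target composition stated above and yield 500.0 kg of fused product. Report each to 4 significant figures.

Intermediates are shown rounded to four significant figures; full float precision is kept all the way through; a single rounding completes each reported result. Derived quantities are recomputed from the weighed amounts at 500.0 kg of glass in full float precision (four oxide percentages, LOI, the totals, glass mass, yield) as quoted within question or answer.
Oxide mass targets, per 500.0 kg fused product:
  CaO: 16.24% × 500.0 = 81.20 kg
  BaO: 9.467% × 500.0 = 47.34 kg
  SiO2: 45.43% × 500.0 = 227.2 kg
  MgO: 28.86% × 500.0 = 144.3 kg
Verifying the oxide balance given the weights on record, on the stated basis (oxide sums agree with the targets inside rounding margins):
  CaO: 132.5·0.3044 + 72.54·0.5632 = 81.19 kg (target 81.20 kg)
  BaO: 61.30·0.7722 = 47.34 kg (target 47.34 kg)
  SiO2: 360.2·0.6306 = 227.1 kg (target 227.2 kg)
  MgO: 132.5·0.2215 + 360.2·0.3191 = 144.3 kg (target 144.3 kg)
Auditing the glass mass value: batch total minus LOI = 500.0 kg (the targets, summed, come to 500.0 kg; against the stated basis, 500.0 kg — deltas are rounding alone).
Batch total: Σ batch = 626.5 kg; Σ batch·LOI gives LOI loss = 126.6 kg; yield: glass divided by total = 79.80%.

Revised batch per 500.0 kg fused product:
  CaMg(CO3)2: 132.5 kg
  calcite: 72.54 kg
  barium carbonate: 61.30 kg
  talc: 360.2 kg
Total batch = 626.5 kg; LOI loss = 126.6 kg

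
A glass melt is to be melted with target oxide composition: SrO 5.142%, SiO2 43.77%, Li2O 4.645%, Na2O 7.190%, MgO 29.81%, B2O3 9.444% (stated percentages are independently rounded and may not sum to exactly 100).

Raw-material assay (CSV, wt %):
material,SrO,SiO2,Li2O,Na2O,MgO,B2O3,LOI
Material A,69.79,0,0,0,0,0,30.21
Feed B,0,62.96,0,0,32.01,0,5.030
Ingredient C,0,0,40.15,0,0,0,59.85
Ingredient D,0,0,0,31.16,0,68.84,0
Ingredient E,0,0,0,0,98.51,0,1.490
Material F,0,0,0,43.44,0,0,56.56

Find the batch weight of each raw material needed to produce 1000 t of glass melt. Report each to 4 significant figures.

Batch per 1000 t glass melt:
  Material A: 73.68 t
  Feed B: 695.2 t
  Ingredient C: 115.7 t
  Ingredient D: 137.2 t
  Ingredient E: 76.71 t
  Material F: 67.11 t
Total batch = 1166 t; LOI loss = 165.6 t; yield = 85.79%

In-progress results appear with 4-significant-digit rounding across the worked steps — every computation holds exact precision from start to finish; every reported value sees exactly one rounding — derived quantities, including the yield, net glass mass, totals, six oxide percentages, LOI, are recomputed using the weight values on 1000 t of glass at exact precision as given in the problem or the answer.
Target oxide masses per 1000 t glass melt:
  SrO: 5.142% × 1000 = 51.42 t
  SiO2: 43.77% × 1000 = 437.7 t
  Li2O: 4.645% × 1000 = 46.45 t
  Na2O: 7.190% × 1000 = 71.90 t
  MgO: 29.81% × 1000 = 298.1 t
  B2O3: 9.444% × 1000 = 94.44 t
Checking each oxide sum on the weights just shown, against the basis in use (every target is met by its sum modulo rounding of the values):
  SrO: 73.68·0.6979 = 51.42 t (target 51.42 t)
  SiO2: 695.2·0.6296 = 437.7 t (target 437.7 t)
  Li2O: 115.7·0.4015 = 46.45 t (target 46.45 t)
  Na2O: 137.2·0.3116 + 67.11·0.4344 = 71.90 t (target 71.90 t)
  MgO: 695.2·0.3201 + 76.71·0.9851 = 298.1 t (target 298.1 t)
  B2O3: 137.2·0.6884 = 94.45 t (target 94.44 t)
Consistency of the glass mass: Σ batch − LOI loss = 1000 t (targets for the oxides total 1000 t; stated basis 1000 t — any gap is answer rounding).
Adding the batch up: Σ batch = 1166 t; Σ batch·LOI gives LOI loss = 165.6 t; yield = glass ÷ total batch = 85.79%.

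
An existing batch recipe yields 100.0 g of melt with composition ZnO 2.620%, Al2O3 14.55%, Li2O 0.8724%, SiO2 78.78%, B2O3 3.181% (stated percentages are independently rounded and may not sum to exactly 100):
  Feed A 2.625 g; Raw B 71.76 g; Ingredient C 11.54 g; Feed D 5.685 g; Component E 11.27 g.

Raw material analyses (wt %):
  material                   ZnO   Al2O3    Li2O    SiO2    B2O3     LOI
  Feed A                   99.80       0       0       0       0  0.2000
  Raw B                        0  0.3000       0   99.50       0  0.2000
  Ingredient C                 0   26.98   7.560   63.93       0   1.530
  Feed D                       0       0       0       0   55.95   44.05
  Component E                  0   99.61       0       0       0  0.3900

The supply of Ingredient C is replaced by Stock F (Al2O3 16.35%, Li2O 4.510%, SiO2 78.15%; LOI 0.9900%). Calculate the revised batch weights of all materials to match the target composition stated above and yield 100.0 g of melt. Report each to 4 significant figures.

Revised batch per 100.0 g melt:
  Feed A: 2.625 g
  Raw B: 63.98 g
  Stock F: 19.34 g
  Feed D: 5.685 g
  Component E: 11.24 g
Total batch = 102.9 g; LOI loss = 2.873 g

Every computation runs at full float precision from start to finish — working values appear, rounded to four significant digits, as written; every reported figure takes just one rounding. Derived quantities, which include the totals, the five compositions, yield, LOI, net glass mass, are recomputed at full precision, exactly as shown in the question or the answer, using the weight values on 100.0 g of glass.
Target masses of each oxide per 100.0 g melt:
  ZnO: 2.620% × 100.0 = 2.620 g
  Al2O3: 14.55% × 100.0 = 14.55 g
  Li2O: 0.8724% × 100.0 = 0.8724 g
  SiO2: 78.78% × 100.0 = 78.78 g
  B2O3: 3.181% × 100.0 = 3.181 g
Balance tally, oxide-wise, per the reported batch figures, under the basis named above (oxide sums agree with the targets inside rounding margins):
  ZnO: 2.625·0.9980 = 2.620 g (target 2.620 g)
  Al2O3: 63.98·0.003000 + 19.34·0.1635 + 11.24·0.9961 = 14.55 g (target 14.55 g)
  Li2O: 19.34·0.04510 = 0.8722 g (target 0.8724 g)
  SiO2: 63.98·0.9950 + 19.34·0.7815 = 78.77 g (target 78.78 g)
  B2O3: 5.685·0.5595 = 3.181 g (target 3.181 g)
Glass mass check: the batch minus its LOI: 100.0 g (the targets, summed, come to 100.0 g; basis as stated: 100.0 g — a pure rounding effect).
Whole-batch sum: Σ batch = 102.9 g; LOI removed, Σ of batch·LOI: 2.873 g; glass ÷ batch gives a yield of 97.21%.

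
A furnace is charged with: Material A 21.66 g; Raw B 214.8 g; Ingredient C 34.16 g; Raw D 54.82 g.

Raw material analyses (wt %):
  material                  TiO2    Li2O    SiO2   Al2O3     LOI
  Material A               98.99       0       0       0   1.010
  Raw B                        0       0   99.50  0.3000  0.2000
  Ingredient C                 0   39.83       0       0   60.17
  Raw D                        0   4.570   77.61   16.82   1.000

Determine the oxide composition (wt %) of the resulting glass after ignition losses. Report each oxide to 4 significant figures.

The intermediate values appear, rounded to four significant digits, on the page — each numeric step holds exact precision from first step to last; exactly one rounding is applied to each reported figure; derived quantities, including totals, glass mass, LOI, four oxide percentages, the yield, are re-derived from the weighed amounts on 303.7 g of glass at exact precision exactly as printed in question or answer.
Oxide-by-oxide delivered mass:
  TiO2: 21.66·0.9899 = 21.44 g
  Li2O: 34.16·0.3983 + 54.82·0.04570 = 16.11 g
  SiO2: 214.8·0.9950 + 54.82·0.7761 = 256.3 g
  Al2O3: 214.8·0.003000 + 54.82·0.1682 = 9.865 g
LOI: 21.66·0.01010 + 214.8·0.002000 + 34.16·0.6017 + 54.82·0.01000 = 21.75 g
Net of LOI, the glass mass = 325.4 − 21.75 = 303.7 g (= Σ oxide masses)
wt % = 100 × oxide mass / glass mass

Glass mass = 303.7 g (batch 325.4 − LOI 21.75).
Composition: TiO2 7.060%, Li2O 5.305%, SiO2 84.39%, Al2O3 3.248%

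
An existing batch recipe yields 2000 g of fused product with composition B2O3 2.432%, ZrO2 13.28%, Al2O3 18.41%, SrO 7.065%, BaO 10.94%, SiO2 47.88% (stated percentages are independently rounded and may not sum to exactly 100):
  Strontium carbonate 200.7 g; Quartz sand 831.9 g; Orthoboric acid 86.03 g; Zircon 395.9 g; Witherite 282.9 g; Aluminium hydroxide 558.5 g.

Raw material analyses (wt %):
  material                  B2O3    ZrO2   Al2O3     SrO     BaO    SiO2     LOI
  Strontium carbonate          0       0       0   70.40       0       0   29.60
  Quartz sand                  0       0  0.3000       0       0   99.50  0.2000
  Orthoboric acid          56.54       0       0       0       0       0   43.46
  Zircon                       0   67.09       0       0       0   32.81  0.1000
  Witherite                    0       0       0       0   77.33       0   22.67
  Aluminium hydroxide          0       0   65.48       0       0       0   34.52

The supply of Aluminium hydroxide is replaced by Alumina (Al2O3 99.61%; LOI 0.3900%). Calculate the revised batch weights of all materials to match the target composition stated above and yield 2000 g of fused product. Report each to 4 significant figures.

Revised batch per 2000 g fused product:
  Strontium carbonate: 200.7 g
  Quartz sand: 831.9 g
  Orthoboric acid: 86.03 g
  Zircon: 395.9 g
  Witherite: 282.9 g
  Alumina: 367.1 g
Total batch = 2165 g; LOI loss = 164.4 g

In-progress results are printed (rounded to four significant digits) as written; all internal work runs at full float precision end to end — exactly one rounding is applied to each reported figure; all derived quantities, including totals, yield, the six compositions, glass mass, LOI, are rebuilt from the weighed amounts per 2000 g of glass at full precision as given in problem or answer.
Oxide mass targets, per 2000 g fused product:
  B2O3: 2.432% × 2000 = 48.64 g
  ZrO2: 13.28% × 2000 = 265.6 g
  Al2O3: 18.41% × 2000 = 368.2 g
  SrO: 7.065% × 2000 = 141.3 g
  BaO: 10.94% × 2000 = 218.8 g
  SiO2: 47.88% × 2000 = 957.6 g
Oxide-by-oxide audit given the weights on record, under the basis named above (target by target, the sums agree given rounding of the digits):
  B2O3: 86.03·0.5654 = 48.64 g (target 48.64 g)
  ZrO2: 395.9·0.6709 = 265.6 g (target 265.6 g)
  Al2O3: 831.9·0.003000 + 367.1·0.9961 = 368.2 g (target 368.2 g)
  SrO: 200.7·0.7040 = 141.3 g (target 141.3 g)
  BaO: 282.9·0.7733 = 218.8 g (target 218.8 g)
  SiO2: 831.9·0.9950 + 395.9·0.3281 = 957.6 g (target 957.6 g)
Glass mass check: net batch after ignition = 2000 g (oxide target masses add up to 2000 g; with the basis standing at 2000 g — deltas are rounding alone).
Batch grand total — Σ batch = 2165 g; Σ batch·LOI gives LOI loss = 164.4 g; the yield ratio, glass ÷ batch: 92.40%.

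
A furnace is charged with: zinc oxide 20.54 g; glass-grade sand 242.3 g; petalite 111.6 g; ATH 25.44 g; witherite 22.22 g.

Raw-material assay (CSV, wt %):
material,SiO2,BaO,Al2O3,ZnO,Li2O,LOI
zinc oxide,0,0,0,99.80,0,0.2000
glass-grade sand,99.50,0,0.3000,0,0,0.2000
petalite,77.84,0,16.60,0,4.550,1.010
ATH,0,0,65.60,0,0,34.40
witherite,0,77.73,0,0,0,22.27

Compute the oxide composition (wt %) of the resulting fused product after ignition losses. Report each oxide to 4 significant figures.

Mid-chain values are printed with 4-significant-digit rounding alongside each step; each numeric step carries full float precision through the solve — each reported number is rounded just once; all derived quantities (the yield, net glass mass, the five compositions, totals, LOI) are carried from the batch weights per 406.7 g of glass in full precision as set out in the problem or the answer.
What the batch supplies per oxide:
  SiO2: 242.3·0.9950 + 111.6·0.7784 = 328.0 g
  BaO: 22.22·0.7773 = 17.27 g
  Al2O3: 242.3·0.003000 + 111.6·0.1660 + 25.44·0.6560 = 35.94 g
  ZnO: 20.54·0.9980 = 20.50 g
  Li2O: 111.6·0.04550 = 5.078 g
LOI: 20.54·0.002000 + 242.3·0.002000 + 111.6·0.01010 + 25.44·0.3440 + 22.22·0.2227 = 15.35 g
Net of LOI, the glass mass = 422.1 − 15.35 = 406.7 g (the oxide masses sum to this)
each wt % is 100 × oxide ÷ glass

Glass mass = 406.7 g (batch 422.1 − LOI 15.35).
Composition: SiO2 80.63%, BaO 4.246%, Al2O3 8.836%, ZnO 5.040%, Li2O 1.248%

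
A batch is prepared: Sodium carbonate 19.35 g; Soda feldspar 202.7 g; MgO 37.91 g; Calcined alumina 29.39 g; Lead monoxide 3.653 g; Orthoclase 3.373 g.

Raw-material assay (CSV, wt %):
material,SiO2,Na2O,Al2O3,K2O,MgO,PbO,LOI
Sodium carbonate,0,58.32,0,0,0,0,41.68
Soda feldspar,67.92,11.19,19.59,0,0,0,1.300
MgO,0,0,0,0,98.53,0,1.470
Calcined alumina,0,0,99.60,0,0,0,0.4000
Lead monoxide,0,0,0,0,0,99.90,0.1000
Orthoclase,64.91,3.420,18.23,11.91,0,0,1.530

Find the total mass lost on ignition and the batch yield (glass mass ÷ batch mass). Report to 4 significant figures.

LOI loss = 11.43 g; glass = 284.9 g; yield = 96.14%

The intermediate values are shown with 4-significant-figure rounding at each printed step. Each numeric step holds exact precision from first step to last; each reported figure takes exactly one rounding — the derived quantities (the totals, the yield, ignition loss, six oxide percentages, net glass mass) are carried in exact precision from the batch weights for 284.9 g of glass, exactly as printed in problem or answer.
Loss on ignition, line by line:
  Sodium carbonate: 19.35 × 0.4168 = 8.065 g
  Soda feldspar: 202.7 × 0.01300 = 2.635 g
  MgO: 37.91 × 0.01470 = 0.5573 g
  Calcined alumina: 29.39 × 0.004000 = 0.1176 g
  Lead monoxide: 3.653 × 0.001000 = 0.003653 g
  Orthoclase: 3.373 × 0.01530 = 0.05161 g
Total LOI = 11.43 g
Glass = batch − LOI = 296.4 − 11.43 = 284.9 g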